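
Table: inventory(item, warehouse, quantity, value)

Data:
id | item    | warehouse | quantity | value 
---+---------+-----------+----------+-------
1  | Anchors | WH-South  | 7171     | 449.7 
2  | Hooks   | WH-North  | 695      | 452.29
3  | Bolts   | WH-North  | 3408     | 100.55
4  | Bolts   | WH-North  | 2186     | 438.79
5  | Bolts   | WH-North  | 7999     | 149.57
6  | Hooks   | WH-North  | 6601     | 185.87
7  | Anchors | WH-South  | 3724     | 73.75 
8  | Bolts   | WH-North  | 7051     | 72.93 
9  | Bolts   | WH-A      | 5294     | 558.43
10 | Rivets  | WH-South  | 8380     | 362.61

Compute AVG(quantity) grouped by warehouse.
SELECT warehouse, AVG(quantity) as result
FROM inventory
GROUP BY warehouse

Result:
  WH-A: 5294.00
  WH-North: 4656.67
  WH-South: 6425.00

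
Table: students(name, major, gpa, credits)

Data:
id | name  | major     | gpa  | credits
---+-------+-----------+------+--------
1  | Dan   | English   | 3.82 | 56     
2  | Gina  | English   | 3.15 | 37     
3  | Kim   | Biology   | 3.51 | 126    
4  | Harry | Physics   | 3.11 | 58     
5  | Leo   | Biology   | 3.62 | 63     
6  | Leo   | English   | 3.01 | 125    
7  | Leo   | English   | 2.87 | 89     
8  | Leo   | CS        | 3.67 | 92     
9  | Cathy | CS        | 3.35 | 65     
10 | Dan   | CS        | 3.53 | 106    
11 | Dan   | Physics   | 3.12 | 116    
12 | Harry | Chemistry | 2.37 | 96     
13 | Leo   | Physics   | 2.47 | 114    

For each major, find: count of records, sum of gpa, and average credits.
SELECT major,
       COUNT(*) as cnt,
       SUM(gpa) as total_gpa,
       AVG(credits) as avg_credits
FROM students
GROUP BY major

Result:
  Biology: 2 records, 7.13 total gpa, 94.50 avg credits
  CS: 3 records, 10.55 total gpa, 87.67 avg credits
  Chemistry: 1 records, 2.37 total gpa, 96.00 avg credits
  English: 4 records, 12.85 total gpa, 76.75 avg credits
  Physics: 3 records, 8.70 total gpa, 96.00 avg credits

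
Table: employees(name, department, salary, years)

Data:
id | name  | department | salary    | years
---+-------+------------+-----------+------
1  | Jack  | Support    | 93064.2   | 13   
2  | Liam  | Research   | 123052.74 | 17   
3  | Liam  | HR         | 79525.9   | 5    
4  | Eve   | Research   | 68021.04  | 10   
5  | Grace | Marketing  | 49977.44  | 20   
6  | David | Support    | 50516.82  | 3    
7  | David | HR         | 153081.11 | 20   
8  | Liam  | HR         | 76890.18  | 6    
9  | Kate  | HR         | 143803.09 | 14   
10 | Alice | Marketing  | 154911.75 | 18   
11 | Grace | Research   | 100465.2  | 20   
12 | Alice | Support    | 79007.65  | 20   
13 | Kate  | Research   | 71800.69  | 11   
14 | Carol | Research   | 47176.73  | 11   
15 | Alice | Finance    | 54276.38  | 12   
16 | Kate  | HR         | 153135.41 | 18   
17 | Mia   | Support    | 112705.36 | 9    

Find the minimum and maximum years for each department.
SELECT department, MIN(years), MAX(years)
FROM employees
GROUP BY department

Result:
  Finance: min=12, max=12
  HR: min=5, max=20
  Marketing: min=18, max=20
  Research: min=10, max=20
  Support: min=3, max=20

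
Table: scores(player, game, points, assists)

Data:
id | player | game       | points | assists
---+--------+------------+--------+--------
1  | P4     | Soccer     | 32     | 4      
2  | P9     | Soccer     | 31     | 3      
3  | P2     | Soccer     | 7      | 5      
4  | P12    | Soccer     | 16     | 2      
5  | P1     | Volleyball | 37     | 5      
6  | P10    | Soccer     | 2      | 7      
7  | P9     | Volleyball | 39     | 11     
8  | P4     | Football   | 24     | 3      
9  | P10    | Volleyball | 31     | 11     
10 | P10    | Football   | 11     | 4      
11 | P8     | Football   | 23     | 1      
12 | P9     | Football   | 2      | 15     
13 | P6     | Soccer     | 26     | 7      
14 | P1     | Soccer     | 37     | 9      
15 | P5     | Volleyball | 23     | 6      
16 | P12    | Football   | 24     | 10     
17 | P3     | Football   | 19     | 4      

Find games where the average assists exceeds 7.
SELECT game, AVG(assists)
FROM scores
GROUP BY game
HAVING AVG(assists) > 7

Result:
  Volleyball: avg=8.25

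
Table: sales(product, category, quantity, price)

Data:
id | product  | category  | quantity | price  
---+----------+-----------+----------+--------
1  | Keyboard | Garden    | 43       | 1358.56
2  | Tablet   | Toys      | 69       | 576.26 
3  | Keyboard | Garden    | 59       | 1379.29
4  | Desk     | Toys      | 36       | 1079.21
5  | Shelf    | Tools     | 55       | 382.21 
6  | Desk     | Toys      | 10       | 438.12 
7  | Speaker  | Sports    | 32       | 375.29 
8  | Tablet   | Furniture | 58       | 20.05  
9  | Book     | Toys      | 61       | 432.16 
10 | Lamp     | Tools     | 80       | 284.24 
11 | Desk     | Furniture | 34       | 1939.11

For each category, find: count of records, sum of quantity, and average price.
SELECT category,
       COUNT(*) as cnt,
       SUM(quantity) as total_quantity,
       AVG(price) as avg_price
FROM sales
GROUP BY category

Result:
  Furniture: 2 records, 92 total quantity, 979.58 avg price
  Garden: 2 records, 102 total quantity, 1368.93 avg price
  Sports: 1 records, 32 total quantity, 375.29 avg price
  Tools: 2 records, 135 total quantity, 333.23 avg price
  Toys: 4 records, 176 total quantity, 631.44 avg price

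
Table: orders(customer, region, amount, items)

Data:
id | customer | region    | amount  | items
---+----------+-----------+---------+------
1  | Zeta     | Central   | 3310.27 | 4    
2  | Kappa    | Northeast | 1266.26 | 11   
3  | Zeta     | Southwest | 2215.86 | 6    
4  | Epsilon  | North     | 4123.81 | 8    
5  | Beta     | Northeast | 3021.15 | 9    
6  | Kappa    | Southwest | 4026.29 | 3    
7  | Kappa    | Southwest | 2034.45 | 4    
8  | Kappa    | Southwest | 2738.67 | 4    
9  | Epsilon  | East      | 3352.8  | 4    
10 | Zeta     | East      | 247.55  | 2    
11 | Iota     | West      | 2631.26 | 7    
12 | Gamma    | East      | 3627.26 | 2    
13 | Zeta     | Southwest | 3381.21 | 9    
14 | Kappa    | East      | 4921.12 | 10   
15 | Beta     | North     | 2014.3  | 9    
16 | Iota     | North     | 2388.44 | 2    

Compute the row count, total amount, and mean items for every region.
SELECT region,
       COUNT(*) as cnt,
       SUM(amount) as total_amount,
       AVG(items) as avg_items
FROM orders
GROUP BY region

Result:
  Central: 1 records, 3310.27 total amount, 4.00 avg items
  East: 4 records, 12148.73 total amount, 4.50 avg items
  North: 3 records, 8526.55 total amount, 6.33 avg items
  Northeast: 2 records, 4287.41 total amount, 10.00 avg items
  Southwest: 5 records, 14396.48 total amount, 5.20 avg items
  West: 1 records, 2631.26 total amount, 7.00 avg items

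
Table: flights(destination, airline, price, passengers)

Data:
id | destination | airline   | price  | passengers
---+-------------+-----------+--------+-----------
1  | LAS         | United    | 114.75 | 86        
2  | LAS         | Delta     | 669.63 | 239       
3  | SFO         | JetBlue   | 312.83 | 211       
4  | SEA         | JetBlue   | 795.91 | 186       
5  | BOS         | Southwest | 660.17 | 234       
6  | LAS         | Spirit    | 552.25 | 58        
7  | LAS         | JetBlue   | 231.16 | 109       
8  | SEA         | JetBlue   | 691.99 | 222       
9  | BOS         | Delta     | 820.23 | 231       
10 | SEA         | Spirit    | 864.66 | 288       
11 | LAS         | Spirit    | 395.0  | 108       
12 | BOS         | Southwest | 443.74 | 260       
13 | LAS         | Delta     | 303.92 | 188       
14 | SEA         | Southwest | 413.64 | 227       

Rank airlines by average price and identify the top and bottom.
SELECT airline, AVG(price)
FROM flights
GROUP BY airline
ORDER BY AVG(price)

All groups:
  United: 114.75
  Southwest: 505.85
  JetBlue: 507.97
  Delta: 597.93
  Spirit: 603.97

Highest: Spirit (603.97)
Lowest: United (114.75)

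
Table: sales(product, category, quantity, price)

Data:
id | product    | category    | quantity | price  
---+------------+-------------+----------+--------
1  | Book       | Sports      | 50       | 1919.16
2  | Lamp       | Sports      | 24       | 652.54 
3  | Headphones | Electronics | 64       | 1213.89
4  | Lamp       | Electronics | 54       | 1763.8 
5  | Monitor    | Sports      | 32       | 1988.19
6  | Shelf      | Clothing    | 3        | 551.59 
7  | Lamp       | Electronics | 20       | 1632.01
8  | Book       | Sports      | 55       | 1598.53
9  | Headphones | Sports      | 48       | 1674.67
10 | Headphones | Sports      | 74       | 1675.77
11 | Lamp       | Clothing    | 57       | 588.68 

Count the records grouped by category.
SELECT category, COUNT(*) as count
FROM sales
GROUP BY category

Result:
  Clothing: 2
  Electronics: 3
  Sports: 6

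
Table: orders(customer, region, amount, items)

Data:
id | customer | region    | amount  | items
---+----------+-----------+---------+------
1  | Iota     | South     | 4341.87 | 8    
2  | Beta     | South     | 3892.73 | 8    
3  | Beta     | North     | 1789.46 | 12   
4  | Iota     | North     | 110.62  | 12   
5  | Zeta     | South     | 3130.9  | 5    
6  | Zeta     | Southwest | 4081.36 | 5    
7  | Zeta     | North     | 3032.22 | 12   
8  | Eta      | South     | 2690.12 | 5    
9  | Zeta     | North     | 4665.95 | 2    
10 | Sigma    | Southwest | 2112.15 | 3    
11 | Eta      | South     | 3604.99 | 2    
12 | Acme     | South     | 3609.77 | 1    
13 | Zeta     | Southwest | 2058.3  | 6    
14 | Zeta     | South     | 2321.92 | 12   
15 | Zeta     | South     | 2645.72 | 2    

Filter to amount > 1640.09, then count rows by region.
SELECT region, COUNT(*)
FROM orders
WHERE amount > 1640.09
GROUP BY region

Note: WHERE filters rows before grouping.

Result:
  North: 3
  South: 8
  Southwest: 3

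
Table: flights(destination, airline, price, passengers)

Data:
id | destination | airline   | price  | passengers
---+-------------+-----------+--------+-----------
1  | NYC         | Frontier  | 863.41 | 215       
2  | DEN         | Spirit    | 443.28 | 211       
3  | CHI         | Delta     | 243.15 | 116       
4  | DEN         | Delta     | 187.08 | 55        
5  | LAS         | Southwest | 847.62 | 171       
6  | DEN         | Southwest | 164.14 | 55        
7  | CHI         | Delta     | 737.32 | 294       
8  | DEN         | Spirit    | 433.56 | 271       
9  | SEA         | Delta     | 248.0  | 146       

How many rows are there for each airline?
SELECT airline, COUNT(*) as count
FROM flights
GROUP BY airline

Result:
  Delta: 4
  Frontier: 1
  Southwest: 2
  Spirit: 2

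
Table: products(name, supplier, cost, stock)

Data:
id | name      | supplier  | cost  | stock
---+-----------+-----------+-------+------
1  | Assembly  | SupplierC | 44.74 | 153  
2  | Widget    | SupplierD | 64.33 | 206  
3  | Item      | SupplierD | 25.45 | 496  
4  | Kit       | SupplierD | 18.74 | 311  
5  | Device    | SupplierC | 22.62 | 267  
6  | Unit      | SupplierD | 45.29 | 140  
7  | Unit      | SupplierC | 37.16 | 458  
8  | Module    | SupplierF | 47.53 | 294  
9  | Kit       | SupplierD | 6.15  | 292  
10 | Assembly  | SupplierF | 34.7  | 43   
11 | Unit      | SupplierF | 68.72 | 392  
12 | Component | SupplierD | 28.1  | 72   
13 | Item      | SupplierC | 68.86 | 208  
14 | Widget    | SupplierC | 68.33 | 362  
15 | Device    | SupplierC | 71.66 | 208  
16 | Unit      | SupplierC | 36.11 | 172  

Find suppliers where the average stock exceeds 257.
SELECT supplier, AVG(stock)
FROM products
GROUP BY supplier
HAVING AVG(stock) > 257

Result:
  SupplierC: avg=261.14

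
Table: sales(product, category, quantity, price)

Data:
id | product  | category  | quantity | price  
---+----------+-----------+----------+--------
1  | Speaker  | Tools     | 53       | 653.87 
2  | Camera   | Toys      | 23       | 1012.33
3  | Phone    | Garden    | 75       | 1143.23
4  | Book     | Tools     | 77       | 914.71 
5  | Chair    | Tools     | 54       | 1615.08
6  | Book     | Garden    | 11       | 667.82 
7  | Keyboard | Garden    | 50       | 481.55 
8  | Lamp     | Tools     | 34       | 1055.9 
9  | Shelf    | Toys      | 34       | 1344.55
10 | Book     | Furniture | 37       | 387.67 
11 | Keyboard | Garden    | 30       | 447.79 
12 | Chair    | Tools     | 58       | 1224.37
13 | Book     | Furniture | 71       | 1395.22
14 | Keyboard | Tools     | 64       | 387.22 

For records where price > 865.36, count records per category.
SELECT category, COUNT(*)
FROM sales
WHERE price > 865.36
GROUP BY category

Note: WHERE filters rows before grouping.

Result:
  Furniture: 1
  Garden: 1
  Tools: 4
  Toys: 2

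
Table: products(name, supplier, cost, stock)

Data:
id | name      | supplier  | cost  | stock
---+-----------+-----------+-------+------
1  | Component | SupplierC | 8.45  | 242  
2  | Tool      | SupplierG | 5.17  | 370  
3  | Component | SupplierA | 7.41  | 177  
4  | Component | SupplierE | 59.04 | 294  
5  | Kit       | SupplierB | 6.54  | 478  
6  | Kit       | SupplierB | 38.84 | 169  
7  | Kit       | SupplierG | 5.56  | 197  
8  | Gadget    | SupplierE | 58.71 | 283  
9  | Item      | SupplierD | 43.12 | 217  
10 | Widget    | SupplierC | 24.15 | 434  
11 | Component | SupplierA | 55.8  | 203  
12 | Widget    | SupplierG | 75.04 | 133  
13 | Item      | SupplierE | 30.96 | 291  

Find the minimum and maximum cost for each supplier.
SELECT supplier, MIN(cost), MAX(cost)
FROM products
GROUP BY supplier

Result:
  SupplierA: min=7.41, max=55.80
  SupplierB: min=6.54, max=38.84
  SupplierC: min=8.45, max=24.15
  SupplierD: min=43.12, max=43.12
  SupplierE: min=30.96, max=59.04
  SupplierG: min=5.17, max=75.04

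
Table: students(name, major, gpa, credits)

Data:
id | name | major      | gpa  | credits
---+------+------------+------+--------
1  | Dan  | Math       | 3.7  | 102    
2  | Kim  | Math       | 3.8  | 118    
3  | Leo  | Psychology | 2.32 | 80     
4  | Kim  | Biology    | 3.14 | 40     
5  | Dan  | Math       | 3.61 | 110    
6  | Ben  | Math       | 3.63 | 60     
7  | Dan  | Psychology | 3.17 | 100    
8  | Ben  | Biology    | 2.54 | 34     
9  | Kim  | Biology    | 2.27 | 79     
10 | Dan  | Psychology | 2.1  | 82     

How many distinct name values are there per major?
SELECT major, COUNT(DISTINCT name)
FROM students
GROUP BY major

Result:
  Biology: 2 distinct
  Math: 3 distinct
  Psychology: 2 distinct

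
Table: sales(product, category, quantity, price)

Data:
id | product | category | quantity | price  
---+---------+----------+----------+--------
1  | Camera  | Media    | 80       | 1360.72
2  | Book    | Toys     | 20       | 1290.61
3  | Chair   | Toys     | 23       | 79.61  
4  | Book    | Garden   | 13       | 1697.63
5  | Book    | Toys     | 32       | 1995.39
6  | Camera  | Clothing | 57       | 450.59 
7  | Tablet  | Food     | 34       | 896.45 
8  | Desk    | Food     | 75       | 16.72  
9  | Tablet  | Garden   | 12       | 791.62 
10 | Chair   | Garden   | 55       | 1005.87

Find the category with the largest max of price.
SELECT category, MAX(price) as val
FROM sales
GROUP BY category
ORDER BY val DESC
LIMIT 1

Result: Toys with max(price) = 1995.39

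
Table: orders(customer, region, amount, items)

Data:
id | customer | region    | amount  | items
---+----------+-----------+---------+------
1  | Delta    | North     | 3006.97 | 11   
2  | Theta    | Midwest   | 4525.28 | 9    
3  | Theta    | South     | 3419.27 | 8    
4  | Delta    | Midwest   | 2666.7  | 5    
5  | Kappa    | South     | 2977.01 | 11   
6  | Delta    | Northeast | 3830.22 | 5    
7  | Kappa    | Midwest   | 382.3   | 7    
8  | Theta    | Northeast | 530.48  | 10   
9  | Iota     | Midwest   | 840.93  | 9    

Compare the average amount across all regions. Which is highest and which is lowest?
SELECT region, AVG(amount)
FROM orders
GROUP BY region
ORDER BY AVG(amount)

All groups:
  Midwest: 2103.80
  Northeast: 2180.35
  North: 3006.97
  South: 3198.14

Highest: South (3198.14)
Lowest: Midwest (2103.80)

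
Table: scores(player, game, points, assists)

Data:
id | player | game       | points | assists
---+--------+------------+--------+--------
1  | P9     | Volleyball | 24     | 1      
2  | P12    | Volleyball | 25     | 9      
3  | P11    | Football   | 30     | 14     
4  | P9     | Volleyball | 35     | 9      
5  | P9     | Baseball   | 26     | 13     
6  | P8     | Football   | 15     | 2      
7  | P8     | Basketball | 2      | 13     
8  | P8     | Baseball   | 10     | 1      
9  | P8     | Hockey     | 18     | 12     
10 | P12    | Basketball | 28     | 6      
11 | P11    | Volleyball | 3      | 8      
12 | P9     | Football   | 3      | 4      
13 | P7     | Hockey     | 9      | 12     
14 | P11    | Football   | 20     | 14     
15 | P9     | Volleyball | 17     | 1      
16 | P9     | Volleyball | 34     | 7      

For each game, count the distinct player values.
SELECT game, COUNT(DISTINCT player)
FROM scores
GROUP BY game

Result:
  Baseball: 2 distinct
  Basketball: 2 distinct
  Football: 3 distinct
  Hockey: 2 distinct
  Volleyball: 3 distinct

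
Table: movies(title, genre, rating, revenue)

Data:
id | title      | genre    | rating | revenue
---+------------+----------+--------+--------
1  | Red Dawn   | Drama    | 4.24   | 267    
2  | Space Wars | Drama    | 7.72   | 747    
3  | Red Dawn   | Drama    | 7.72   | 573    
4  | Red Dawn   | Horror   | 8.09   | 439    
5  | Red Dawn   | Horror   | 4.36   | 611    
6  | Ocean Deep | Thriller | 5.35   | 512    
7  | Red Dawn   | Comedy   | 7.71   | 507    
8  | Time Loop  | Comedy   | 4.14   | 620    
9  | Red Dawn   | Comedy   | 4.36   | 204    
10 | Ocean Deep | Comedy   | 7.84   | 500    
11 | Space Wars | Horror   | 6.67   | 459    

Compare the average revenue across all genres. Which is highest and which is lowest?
SELECT genre, AVG(revenue)
FROM movies
GROUP BY genre
ORDER BY AVG(revenue)

All groups:
  Comedy: 457.75
  Horror: 503.00
  Thriller: 512.00
  Drama: 529.00

Highest: Drama (529.00)
Lowest: Comedy (457.75)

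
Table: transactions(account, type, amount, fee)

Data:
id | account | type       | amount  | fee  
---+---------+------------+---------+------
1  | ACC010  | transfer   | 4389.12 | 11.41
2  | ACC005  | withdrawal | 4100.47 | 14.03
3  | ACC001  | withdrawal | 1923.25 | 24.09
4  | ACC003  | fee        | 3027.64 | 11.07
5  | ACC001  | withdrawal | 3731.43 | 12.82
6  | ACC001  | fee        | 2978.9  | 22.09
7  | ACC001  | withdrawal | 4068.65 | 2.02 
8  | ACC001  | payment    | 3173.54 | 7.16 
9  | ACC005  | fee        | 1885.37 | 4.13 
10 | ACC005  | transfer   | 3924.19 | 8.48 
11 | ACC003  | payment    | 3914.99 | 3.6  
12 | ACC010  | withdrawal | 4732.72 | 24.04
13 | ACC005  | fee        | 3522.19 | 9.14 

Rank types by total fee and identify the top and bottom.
SELECT type, SUM(fee)
FROM transactions
GROUP BY type
ORDER BY SUM(fee)

All groups:
  payment: 10.76
  transfer: 19.89
  fee: 46.43
  withdrawal: 77.00

Highest: withdrawal (77.00)
Lowest: payment (10.76)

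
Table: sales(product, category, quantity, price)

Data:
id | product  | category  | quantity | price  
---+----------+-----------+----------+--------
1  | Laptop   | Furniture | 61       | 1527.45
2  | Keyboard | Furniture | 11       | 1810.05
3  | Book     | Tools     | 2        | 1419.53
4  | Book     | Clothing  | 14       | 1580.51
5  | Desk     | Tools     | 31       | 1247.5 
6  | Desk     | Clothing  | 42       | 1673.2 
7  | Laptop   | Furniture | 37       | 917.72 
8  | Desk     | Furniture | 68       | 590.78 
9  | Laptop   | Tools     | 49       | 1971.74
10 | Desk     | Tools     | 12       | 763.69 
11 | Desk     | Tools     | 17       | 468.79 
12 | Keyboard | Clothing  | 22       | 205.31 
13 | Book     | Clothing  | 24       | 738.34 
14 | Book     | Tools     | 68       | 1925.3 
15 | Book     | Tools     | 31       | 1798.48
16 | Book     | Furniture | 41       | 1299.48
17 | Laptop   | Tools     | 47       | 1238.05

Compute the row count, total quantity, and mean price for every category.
SELECT category,
       COUNT(*) as cnt,
       SUM(quantity) as total_quantity,
       AVG(price) as avg_price
FROM sales
GROUP BY category

Result:
  Clothing: 4 records, 102 total quantity, 1049.34 avg price
  Furniture: 5 records, 218 total quantity, 1229.10 avg price
  Tools: 8 records, 257 total quantity, 1354.14 avg price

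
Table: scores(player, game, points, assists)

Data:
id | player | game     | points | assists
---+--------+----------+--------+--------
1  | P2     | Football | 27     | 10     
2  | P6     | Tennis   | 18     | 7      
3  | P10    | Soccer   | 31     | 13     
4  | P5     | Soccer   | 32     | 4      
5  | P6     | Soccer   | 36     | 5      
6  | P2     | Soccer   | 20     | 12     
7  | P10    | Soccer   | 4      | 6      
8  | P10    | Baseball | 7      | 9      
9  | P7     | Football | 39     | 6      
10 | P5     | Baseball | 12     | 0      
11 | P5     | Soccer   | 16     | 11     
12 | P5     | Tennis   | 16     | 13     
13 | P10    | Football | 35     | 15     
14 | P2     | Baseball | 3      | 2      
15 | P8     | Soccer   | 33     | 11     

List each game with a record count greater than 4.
SELECT game, COUNT(*) as cnt
FROM scores
GROUP BY game
HAVING COUNT(*) > 4

Result:
  Soccer: 7

Note: HAVING filters groups after aggregation, WHERE filters rows before.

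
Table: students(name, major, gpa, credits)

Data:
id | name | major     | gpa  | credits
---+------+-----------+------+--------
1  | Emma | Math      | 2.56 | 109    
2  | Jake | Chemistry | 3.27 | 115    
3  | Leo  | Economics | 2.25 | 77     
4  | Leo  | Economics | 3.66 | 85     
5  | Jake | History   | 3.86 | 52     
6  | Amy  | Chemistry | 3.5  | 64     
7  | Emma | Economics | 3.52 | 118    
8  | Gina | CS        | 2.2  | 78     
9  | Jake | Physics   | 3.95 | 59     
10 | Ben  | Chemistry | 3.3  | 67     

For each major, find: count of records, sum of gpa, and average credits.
SELECT major,
       COUNT(*) as cnt,
       SUM(gpa) as total_gpa,
       AVG(credits) as avg_credits
FROM students
GROUP BY major

Result:
  CS: 1 records, 2.20 total gpa, 78.00 avg credits
  Chemistry: 3 records, 10.07 total gpa, 82.00 avg credits
  Economics: 3 records, 9.43 total gpa, 93.33 avg credits
  History: 1 records, 3.86 total gpa, 52.00 avg credits
  Math: 1 records, 2.56 total gpa, 109.00 avg credits
  Physics: 1 records, 3.95 total gpa, 59.00 avg credits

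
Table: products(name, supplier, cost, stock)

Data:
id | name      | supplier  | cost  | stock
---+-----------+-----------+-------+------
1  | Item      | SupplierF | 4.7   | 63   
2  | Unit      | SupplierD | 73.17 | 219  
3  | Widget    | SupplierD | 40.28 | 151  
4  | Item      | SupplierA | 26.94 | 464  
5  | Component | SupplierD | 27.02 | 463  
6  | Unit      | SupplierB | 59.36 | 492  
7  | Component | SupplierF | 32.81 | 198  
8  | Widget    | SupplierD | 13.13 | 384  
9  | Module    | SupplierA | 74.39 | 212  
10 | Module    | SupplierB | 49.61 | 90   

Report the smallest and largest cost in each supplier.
SELECT supplier, MIN(cost), MAX(cost)
FROM products
GROUP BY supplier

Result:
  SupplierA: min=26.94, max=74.39
  SupplierB: min=49.61, max=59.36
  SupplierD: min=13.13, max=73.17
  SupplierF: min=4.70, max=32.81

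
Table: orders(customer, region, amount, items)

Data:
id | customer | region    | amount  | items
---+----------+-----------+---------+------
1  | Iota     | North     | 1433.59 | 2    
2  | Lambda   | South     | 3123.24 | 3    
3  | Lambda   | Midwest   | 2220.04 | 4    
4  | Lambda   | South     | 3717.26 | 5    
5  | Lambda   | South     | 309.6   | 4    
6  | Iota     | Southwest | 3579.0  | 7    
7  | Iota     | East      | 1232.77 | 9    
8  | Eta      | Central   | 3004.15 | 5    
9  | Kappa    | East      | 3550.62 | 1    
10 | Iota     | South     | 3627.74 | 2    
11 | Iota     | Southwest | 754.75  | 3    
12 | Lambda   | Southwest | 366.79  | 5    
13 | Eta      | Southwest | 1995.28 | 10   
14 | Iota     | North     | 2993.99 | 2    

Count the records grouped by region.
SELECT region, COUNT(*) as count
FROM orders
GROUP BY region

Result:
  Central: 1
  East: 2
  Midwest: 1
  North: 2
  South: 4
  Southwest: 4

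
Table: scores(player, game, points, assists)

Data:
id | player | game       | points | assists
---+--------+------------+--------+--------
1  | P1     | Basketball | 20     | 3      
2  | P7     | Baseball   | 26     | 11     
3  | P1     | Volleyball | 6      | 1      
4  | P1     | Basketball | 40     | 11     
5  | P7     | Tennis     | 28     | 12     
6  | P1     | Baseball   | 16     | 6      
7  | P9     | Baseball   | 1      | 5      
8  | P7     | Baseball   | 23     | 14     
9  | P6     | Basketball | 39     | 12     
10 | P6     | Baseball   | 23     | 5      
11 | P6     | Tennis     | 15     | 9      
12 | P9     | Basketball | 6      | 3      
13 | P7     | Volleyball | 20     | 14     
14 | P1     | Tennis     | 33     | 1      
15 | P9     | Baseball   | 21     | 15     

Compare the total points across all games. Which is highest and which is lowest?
SELECT game, SUM(points)
FROM scores
GROUP BY game
ORDER BY SUM(points)

All groups:
  Volleyball: 26
  Tennis: 76
  Basketball: 105
  Baseball: 110

Highest: Baseball (110)
Lowest: Volleyball (26)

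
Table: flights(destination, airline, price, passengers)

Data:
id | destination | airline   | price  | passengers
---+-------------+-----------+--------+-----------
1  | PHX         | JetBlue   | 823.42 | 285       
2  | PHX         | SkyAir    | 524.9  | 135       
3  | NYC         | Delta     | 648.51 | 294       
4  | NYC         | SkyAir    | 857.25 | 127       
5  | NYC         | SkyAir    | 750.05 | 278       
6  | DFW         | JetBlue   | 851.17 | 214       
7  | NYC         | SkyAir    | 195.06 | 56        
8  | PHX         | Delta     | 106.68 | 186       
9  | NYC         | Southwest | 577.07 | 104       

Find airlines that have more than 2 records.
SELECT airline, COUNT(*) as cnt
FROM flights
GROUP BY airline
HAVING COUNT(*) > 2

Result:
  SkyAir: 4

Note: HAVING filters groups after aggregation, WHERE filters rows before.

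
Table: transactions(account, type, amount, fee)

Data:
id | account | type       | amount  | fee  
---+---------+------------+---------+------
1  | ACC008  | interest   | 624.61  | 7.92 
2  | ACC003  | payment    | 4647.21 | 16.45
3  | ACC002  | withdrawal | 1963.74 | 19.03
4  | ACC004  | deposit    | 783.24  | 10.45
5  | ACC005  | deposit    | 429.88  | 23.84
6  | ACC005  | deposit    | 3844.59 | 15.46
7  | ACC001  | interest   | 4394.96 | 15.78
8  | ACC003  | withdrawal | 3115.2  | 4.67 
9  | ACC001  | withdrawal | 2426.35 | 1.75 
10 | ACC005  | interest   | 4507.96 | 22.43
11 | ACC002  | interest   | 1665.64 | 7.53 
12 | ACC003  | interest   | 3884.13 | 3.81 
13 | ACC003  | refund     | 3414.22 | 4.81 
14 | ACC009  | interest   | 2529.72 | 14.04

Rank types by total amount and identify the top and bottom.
SELECT type, SUM(amount)
FROM transactions
GROUP BY type
ORDER BY SUM(amount)

All groups:
  refund: 3414.22
  payment: 4647.21
  deposit: 5057.71
  withdrawal: 7505.29
  interest: 17607.02

Highest: interest (17607.02)
Lowest: refund (3414.22)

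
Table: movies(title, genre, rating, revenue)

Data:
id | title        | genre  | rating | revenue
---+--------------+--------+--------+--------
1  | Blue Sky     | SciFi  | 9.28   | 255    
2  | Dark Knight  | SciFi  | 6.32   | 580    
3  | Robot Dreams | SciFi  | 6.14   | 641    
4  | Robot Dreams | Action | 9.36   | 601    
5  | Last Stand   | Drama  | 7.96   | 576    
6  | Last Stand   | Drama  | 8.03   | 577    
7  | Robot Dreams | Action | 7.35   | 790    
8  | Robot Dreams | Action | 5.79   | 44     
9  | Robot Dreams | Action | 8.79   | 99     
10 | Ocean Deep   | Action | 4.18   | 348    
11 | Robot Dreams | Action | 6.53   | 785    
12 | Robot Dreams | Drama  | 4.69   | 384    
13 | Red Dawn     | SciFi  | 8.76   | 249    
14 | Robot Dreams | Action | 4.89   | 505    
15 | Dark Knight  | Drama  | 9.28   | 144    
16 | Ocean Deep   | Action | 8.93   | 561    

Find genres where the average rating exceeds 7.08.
SELECT genre, AVG(rating)
FROM movies
GROUP BY genre
HAVING AVG(rating) > 7.08

Result:
  Drama: avg=7.49
  SciFi: avg=7.63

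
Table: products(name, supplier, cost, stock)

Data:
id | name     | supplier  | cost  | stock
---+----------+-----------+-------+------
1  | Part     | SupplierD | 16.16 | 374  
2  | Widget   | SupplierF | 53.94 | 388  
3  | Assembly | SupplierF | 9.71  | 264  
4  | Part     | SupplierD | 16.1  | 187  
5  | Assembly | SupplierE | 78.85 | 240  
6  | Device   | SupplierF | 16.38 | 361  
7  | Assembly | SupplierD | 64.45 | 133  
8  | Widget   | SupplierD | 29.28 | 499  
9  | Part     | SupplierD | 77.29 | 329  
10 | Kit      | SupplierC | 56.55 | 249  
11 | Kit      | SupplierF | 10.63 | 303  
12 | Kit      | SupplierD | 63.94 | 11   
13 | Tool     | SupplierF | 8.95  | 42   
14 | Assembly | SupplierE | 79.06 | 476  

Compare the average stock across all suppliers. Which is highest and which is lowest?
SELECT supplier, AVG(stock)
FROM products
GROUP BY supplier
ORDER BY AVG(stock)

All groups:
  SupplierC: 249.00
  SupplierD: 255.50
  SupplierF: 271.60
  SupplierE: 358.00

Highest: SupplierE (358.00)
Lowest: SupplierC (249.00)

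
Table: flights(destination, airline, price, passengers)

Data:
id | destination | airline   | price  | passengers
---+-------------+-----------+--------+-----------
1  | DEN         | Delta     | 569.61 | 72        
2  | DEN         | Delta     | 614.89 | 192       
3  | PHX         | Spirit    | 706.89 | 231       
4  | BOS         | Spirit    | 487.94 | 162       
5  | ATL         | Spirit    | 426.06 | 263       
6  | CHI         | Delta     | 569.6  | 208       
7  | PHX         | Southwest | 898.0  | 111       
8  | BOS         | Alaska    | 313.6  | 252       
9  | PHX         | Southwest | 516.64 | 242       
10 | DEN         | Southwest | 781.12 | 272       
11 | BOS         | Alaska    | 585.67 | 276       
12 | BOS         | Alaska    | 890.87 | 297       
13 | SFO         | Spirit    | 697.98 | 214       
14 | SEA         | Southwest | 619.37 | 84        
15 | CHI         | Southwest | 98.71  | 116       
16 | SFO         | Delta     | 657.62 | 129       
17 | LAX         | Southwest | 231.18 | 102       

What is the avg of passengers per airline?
SELECT airline, AVG(passengers) as result
FROM flights
GROUP BY airline

Result:
  Alaska: 275.00
  Delta: 150.25
  Southwest: 154.50
  Spirit: 217.50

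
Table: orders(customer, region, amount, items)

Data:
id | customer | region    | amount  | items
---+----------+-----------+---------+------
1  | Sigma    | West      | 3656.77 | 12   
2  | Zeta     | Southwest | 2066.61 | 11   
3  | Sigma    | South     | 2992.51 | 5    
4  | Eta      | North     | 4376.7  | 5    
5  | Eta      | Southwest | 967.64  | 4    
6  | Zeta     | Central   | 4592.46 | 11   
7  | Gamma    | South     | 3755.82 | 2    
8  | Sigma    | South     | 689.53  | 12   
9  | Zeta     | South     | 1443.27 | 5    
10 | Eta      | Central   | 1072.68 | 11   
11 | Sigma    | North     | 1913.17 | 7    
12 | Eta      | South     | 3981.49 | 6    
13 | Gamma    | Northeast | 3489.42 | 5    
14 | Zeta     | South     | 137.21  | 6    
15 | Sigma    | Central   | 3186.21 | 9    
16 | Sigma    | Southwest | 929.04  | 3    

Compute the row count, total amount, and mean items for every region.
SELECT region,
       COUNT(*) as cnt,
       SUM(amount) as total_amount,
       AVG(items) as avg_items
FROM orders
GROUP BY region

Result:
  Central: 3 records, 8851.35 total amount, 10.33 avg items
  North: 2 records, 6289.87 total amount, 6.00 avg items
  Northeast: 1 records, 3489.42 total amount, 5.00 avg items
  South: 6 records, 12999.83 total amount, 6.00 avg items
  Southwest: 3 records, 3963.29 total amount, 6.00 avg items
  West: 1 records, 3656.77 total amount, 12.00 avg items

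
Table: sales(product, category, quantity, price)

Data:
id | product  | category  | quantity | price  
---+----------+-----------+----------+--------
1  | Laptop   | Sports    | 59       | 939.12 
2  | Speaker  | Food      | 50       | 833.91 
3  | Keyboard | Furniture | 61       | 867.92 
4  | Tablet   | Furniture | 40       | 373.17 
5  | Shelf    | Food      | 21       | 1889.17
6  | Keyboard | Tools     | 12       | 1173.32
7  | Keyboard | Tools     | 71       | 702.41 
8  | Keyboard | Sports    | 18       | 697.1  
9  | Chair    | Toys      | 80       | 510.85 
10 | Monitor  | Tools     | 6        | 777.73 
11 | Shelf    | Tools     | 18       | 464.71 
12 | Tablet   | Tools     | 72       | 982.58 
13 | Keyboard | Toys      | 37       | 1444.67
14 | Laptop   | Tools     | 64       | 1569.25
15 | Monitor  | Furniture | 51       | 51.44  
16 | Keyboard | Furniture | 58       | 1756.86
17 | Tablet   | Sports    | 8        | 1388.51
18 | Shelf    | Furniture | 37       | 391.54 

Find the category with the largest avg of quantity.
SELECT category, AVG(quantity) as val
FROM sales
GROUP BY category
ORDER BY val DESC
LIMIT 1

Result: Toys with avg(quantity) = 58.50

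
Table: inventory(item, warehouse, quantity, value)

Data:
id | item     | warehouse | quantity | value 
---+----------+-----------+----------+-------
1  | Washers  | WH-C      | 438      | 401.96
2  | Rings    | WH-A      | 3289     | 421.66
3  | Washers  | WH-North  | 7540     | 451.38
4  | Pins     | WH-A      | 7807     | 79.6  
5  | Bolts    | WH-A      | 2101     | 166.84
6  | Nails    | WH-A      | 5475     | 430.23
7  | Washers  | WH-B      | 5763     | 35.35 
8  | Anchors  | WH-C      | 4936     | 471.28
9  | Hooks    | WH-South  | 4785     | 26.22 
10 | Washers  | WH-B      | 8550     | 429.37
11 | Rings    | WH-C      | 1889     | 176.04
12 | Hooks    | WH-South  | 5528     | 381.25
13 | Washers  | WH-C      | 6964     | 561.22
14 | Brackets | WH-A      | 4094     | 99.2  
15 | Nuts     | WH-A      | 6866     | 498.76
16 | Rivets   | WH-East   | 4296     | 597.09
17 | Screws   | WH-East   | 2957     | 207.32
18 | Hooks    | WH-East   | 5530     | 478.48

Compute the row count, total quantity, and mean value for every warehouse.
SELECT warehouse,
       COUNT(*) as cnt,
       SUM(quantity) as total_quantity,
       AVG(value) as avg_value
FROM inventory
GROUP BY warehouse

Result:
  WH-A: 6 records, 29632 total quantity, 282.72 avg value
  WH-B: 2 records, 14313 total quantity, 232.36 avg value
  WH-C: 4 records, 14227 total quantity, 402.63 avg value
  WH-East: 3 records, 12783 total quantity, 427.63 avg value
  WH-North: 1 records, 7540 total quantity, 451.38 avg value
  WH-South: 2 records, 10313 total quantity, 203.74 avg value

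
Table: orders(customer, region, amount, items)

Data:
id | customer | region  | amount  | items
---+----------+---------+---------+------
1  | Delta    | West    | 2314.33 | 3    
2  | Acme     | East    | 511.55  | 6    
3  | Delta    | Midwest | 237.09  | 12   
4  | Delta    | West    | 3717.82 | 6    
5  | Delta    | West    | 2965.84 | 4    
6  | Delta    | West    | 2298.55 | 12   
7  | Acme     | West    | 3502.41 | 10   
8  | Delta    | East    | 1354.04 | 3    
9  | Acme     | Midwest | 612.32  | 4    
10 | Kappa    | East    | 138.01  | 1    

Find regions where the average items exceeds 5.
SELECT region, AVG(items)
FROM orders
GROUP BY region
HAVING AVG(items) > 5

Result:
  Midwest: avg=8.00
  West: avg=7.00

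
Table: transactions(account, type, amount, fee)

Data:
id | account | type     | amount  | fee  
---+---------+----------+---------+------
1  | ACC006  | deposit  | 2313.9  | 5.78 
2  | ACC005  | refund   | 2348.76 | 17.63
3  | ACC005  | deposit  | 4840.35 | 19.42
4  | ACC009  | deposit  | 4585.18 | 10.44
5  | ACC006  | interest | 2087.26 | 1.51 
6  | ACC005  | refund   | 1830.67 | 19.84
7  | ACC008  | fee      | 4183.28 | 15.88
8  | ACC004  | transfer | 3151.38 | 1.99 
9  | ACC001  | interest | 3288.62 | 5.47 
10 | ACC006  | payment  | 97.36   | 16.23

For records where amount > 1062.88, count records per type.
SELECT type, COUNT(*)
FROM transactions
WHERE amount > 1062.88
GROUP BY type

Note: WHERE filters rows before grouping.

Result:
  deposit: 3
  fee: 1
  interest: 2
  refund: 2
  transfer: 1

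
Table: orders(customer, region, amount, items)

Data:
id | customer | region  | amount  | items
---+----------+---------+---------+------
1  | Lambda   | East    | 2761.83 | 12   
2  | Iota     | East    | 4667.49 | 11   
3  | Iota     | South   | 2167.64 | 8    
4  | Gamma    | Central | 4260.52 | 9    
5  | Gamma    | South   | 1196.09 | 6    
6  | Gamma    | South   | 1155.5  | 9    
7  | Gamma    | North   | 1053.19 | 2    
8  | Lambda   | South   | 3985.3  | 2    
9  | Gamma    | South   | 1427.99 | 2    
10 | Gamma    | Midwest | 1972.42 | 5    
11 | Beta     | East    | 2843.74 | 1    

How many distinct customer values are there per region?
SELECT region, COUNT(DISTINCT customer)
FROM orders
GROUP BY region

Result:
  Central: 1 distinct
  East: 3 distinct
  Midwest: 1 distinct
  North: 1 distinct
  South: 3 distinct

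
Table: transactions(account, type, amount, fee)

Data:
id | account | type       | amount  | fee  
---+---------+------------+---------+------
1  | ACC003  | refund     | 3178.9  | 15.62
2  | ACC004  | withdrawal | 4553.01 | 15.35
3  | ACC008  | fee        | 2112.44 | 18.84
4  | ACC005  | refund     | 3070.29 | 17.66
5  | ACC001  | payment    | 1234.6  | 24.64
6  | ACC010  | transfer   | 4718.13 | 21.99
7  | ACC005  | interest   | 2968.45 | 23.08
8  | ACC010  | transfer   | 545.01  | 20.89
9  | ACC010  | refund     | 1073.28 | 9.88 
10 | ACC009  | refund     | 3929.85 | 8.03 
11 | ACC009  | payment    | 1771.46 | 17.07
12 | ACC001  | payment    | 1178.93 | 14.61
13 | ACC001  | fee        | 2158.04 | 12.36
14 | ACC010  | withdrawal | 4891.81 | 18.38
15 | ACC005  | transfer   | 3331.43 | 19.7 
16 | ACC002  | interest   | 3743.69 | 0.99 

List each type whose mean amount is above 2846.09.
SELECT type, AVG(amount)
FROM transactions
GROUP BY type
HAVING AVG(amount) > 2846.09

Result:
  interest: avg=3356.07
  transfer: avg=2864.86
  withdrawal: avg=4722.41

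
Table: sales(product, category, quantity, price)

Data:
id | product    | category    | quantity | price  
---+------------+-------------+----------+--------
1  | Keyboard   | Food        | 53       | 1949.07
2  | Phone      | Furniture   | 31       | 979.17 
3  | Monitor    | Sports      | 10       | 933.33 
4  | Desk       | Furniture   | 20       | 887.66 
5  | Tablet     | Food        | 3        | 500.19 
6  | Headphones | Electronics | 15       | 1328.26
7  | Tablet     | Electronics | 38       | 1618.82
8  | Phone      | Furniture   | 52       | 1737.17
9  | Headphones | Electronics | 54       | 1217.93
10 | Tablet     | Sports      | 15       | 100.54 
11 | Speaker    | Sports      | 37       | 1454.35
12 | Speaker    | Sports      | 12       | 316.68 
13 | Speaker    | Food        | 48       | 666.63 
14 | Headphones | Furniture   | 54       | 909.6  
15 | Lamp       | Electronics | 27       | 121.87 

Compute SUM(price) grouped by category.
SELECT category, SUM(price) as result
FROM sales
GROUP BY category

Result:
  Electronics: 4286.88
  Food: 3115.89
  Furniture: 4513.60
  Sports: 2804.90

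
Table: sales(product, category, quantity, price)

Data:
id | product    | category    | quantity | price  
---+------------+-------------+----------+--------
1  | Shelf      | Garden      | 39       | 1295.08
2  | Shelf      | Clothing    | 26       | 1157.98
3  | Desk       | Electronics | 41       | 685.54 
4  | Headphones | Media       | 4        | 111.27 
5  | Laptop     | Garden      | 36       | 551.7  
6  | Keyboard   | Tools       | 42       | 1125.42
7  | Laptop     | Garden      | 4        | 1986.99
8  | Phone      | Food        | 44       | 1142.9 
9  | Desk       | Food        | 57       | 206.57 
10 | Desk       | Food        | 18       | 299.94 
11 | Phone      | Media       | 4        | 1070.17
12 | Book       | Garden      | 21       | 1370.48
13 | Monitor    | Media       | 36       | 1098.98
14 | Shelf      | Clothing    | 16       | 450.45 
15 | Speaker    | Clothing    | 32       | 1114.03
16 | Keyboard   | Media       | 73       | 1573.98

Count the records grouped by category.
SELECT category, COUNT(*) as count
FROM sales
GROUP BY category

Result:
  Clothing: 3
  Electronics: 1
  Food: 3
  Garden: 4
  Media: 4
  Tools: 1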